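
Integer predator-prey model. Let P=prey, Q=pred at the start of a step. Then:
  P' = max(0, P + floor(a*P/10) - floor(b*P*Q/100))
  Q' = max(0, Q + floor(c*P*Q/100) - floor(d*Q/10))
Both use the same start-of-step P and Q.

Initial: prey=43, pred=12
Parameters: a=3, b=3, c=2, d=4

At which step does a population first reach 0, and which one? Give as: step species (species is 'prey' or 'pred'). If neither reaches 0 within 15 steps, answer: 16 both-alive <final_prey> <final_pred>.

Step 1: prey: 43+12-15=40; pred: 12+10-4=18
Step 2: prey: 40+12-21=31; pred: 18+14-7=25
Step 3: prey: 31+9-23=17; pred: 25+15-10=30
Step 4: prey: 17+5-15=7; pred: 30+10-12=28
Step 5: prey: 7+2-5=4; pred: 28+3-11=20
Step 6: prey: 4+1-2=3; pred: 20+1-8=13
Step 7: prey: 3+0-1=2; pred: 13+0-5=8
Step 8: prey: 2+0-0=2; pred: 8+0-3=5
Step 9: prey: 2+0-0=2; pred: 5+0-2=3
Step 10: prey: 2+0-0=2; pred: 3+0-1=2
Step 11: prey: 2+0-0=2; pred: 2+0-0=2
Steps 12-15: state stable at prey=2, pred=2 (no change)
No extinction within 15 steps

Answer: 16 both-alive 2 2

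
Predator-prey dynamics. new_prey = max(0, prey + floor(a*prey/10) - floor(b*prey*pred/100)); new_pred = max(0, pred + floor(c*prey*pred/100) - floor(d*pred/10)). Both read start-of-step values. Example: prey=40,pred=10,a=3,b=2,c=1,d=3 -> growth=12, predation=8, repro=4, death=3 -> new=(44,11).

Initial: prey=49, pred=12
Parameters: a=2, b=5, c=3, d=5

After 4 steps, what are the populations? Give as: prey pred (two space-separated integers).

Answer: 0 8

Derivation:
Step 1: prey: 49+9-29=29; pred: 12+17-6=23
Step 2: prey: 29+5-33=1; pred: 23+20-11=32
Step 3: prey: 1+0-1=0; pred: 32+0-16=16
Step 4: prey: 0+0-0=0; pred: 16+0-8=8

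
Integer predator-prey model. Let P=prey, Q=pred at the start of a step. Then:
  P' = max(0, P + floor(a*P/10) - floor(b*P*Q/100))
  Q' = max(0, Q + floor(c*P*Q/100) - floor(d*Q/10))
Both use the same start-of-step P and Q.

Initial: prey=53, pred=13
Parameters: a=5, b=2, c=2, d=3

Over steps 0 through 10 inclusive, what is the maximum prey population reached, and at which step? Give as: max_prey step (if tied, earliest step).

Answer: 69 2

Derivation:
Step 1: prey: 53+26-13=66; pred: 13+13-3=23
Step 2: prey: 66+33-30=69; pred: 23+30-6=47
Step 3: prey: 69+34-64=39; pred: 47+64-14=97
Step 4: prey: 39+19-75=0; pred: 97+75-29=143
Step 5: prey: 0+0-0=0; pred: 143+0-42=101
Step 6: prey: 0+0-0=0; pred: 101+0-30=71
Step 7: prey: 0+0-0=0; pred: 71+0-21=50
Step 8: prey: 0+0-0=0; pred: 50+0-15=35
Step 9: prey: 0+0-0=0; pred: 35+0-10=25
Step 10: prey: 0+0-0=0; pred: 25+0-7=18
Max prey = 69 at step 2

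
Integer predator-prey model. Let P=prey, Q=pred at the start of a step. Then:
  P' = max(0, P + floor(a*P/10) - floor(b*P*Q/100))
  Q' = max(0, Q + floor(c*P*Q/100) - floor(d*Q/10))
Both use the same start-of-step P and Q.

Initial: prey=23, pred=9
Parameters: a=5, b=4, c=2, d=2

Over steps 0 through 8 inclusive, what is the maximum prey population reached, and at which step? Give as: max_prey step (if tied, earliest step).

Answer: 27 2

Derivation:
Step 1: prey: 23+11-8=26; pred: 9+4-1=12
Step 2: prey: 26+13-12=27; pred: 12+6-2=16
Step 3: prey: 27+13-17=23; pred: 16+8-3=21
Step 4: prey: 23+11-19=15; pred: 21+9-4=26
Step 5: prey: 15+7-15=7; pred: 26+7-5=28
Step 6: prey: 7+3-7=3; pred: 28+3-5=26
Step 7: prey: 3+1-3=1; pred: 26+1-5=22
Step 8: prey: 1+0-0=1; pred: 22+0-4=18
Max prey = 27 at step 2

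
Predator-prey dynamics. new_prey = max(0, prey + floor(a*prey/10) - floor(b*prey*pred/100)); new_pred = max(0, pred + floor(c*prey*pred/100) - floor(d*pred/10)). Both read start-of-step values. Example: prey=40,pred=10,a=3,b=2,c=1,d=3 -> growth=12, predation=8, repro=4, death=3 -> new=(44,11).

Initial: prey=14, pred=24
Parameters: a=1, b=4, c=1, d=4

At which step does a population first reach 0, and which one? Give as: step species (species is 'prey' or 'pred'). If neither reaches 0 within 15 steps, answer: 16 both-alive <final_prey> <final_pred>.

Step 1: prey: 14+1-13=2; pred: 24+3-9=18
Step 2: prey: 2+0-1=1; pred: 18+0-7=11
Step 3: prey: 1+0-0=1; pred: 11+0-4=7
Step 4: prey: 1+0-0=1; pred: 7+0-2=5
Step 5: prey: 1+0-0=1; pred: 5+0-2=3
Step 6: prey: 1+0-0=1; pred: 3+0-1=2
Step 7: prey: 1+0-0=1; pred: 2+0-0=2
Steps 8-15: state stable at prey=1, pred=2 (no change)
No extinction within 15 steps

Answer: 16 both-alive 1 2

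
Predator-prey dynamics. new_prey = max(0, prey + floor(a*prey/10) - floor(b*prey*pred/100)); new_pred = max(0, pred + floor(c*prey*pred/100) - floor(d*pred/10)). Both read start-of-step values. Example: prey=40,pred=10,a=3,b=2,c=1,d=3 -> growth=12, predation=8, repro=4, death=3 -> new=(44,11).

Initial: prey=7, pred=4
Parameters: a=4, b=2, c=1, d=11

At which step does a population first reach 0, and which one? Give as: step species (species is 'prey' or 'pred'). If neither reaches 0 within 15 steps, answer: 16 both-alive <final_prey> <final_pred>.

Step 1: prey: 7+2-0=9; pred: 4+0-4=0
First extinction: pred at step 1

Answer: 1 pred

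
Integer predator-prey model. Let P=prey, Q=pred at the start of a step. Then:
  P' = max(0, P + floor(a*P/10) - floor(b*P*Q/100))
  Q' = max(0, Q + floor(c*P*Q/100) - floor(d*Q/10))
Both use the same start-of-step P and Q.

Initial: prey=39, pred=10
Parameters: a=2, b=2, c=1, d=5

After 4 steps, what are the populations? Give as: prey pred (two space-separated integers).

Answer: 46 5

Derivation:
Step 1: prey: 39+7-7=39; pred: 10+3-5=8
Step 2: prey: 39+7-6=40; pred: 8+3-4=7
Step 3: prey: 40+8-5=43; pred: 7+2-3=6
Step 4: prey: 43+8-5=46; pred: 6+2-3=5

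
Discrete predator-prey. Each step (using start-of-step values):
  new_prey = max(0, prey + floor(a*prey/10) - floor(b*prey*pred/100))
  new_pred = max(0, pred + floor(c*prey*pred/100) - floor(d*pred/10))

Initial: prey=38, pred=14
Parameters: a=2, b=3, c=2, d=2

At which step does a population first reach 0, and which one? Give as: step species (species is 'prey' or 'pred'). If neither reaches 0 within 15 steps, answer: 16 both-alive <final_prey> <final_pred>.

Step 1: prey: 38+7-15=30; pred: 14+10-2=22
Step 2: prey: 30+6-19=17; pred: 22+13-4=31
Step 3: prey: 17+3-15=5; pred: 31+10-6=35
Step 4: prey: 5+1-5=1; pred: 35+3-7=31
Step 5: prey: 1+0-0=1; pred: 31+0-6=25
Step 6: prey: 1+0-0=1; pred: 25+0-5=20
Step 7: prey: 1+0-0=1; pred: 20+0-4=16
Step 8: prey: 1+0-0=1; pred: 16+0-3=13
Step 9: prey: 1+0-0=1; pred: 13+0-2=11
Step 10: prey: 1+0-0=1; pred: 11+0-2=9
Step 11: prey: 1+0-0=1; pred: 9+0-1=8
Step 12: prey: 1+0-0=1; pred: 8+0-1=7
Step 13: prey: 1+0-0=1; pred: 7+0-1=6
Step 14: prey: 1+0-0=1; pred: 6+0-1=5
Step 15: prey: 1+0-0=1; pred: 5+0-1=4
No extinction within 15 steps

Answer: 16 both-alive 1 4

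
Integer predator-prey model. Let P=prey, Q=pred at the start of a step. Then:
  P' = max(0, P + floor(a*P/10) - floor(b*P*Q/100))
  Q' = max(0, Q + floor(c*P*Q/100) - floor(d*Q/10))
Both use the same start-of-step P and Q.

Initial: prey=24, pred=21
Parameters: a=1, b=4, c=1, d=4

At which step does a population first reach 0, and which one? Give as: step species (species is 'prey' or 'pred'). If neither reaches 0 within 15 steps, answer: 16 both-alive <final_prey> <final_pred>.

Step 1: prey: 24+2-20=6; pred: 21+5-8=18
Step 2: prey: 6+0-4=2; pred: 18+1-7=12
Step 3: prey: 2+0-0=2; pred: 12+0-4=8
Step 4: prey: 2+0-0=2; pred: 8+0-3=5
Step 5: prey: 2+0-0=2; pred: 5+0-2=3
Step 6: prey: 2+0-0=2; pred: 3+0-1=2
Step 7: prey: 2+0-0=2; pred: 2+0-0=2
Steps 8-15: state stable at prey=2, pred=2 (no change)
No extinction within 15 steps

Answer: 16 both-alive 2 2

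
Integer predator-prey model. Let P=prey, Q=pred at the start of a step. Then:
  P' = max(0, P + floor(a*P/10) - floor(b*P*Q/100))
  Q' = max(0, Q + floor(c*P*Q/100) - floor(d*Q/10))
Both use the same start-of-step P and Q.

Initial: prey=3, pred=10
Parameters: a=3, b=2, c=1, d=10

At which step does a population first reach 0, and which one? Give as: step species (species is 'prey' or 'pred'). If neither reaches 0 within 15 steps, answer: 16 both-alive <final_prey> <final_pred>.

Answer: 1 pred

Derivation:
Step 1: prey: 3+0-0=3; pred: 10+0-10=0
First extinction: pred at step 1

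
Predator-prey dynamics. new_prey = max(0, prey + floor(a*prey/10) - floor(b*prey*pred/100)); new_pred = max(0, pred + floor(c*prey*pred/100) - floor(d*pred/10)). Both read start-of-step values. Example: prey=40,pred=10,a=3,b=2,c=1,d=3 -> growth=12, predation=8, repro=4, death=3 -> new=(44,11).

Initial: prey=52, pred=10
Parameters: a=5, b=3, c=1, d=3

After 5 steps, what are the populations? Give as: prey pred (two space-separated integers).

Answer: 29 44

Derivation:
Step 1: prey: 52+26-15=63; pred: 10+5-3=12
Step 2: prey: 63+31-22=72; pred: 12+7-3=16
Step 3: prey: 72+36-34=74; pred: 16+11-4=23
Step 4: prey: 74+37-51=60; pred: 23+17-6=34
Step 5: prey: 60+30-61=29; pred: 34+20-10=44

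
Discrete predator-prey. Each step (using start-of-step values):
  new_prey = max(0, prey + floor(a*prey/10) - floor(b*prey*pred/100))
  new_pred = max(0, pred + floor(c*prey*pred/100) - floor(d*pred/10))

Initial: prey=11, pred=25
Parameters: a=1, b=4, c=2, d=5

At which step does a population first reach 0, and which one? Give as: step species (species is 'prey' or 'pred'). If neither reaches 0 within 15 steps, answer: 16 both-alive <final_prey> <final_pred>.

Answer: 16 both-alive 1 1

Derivation:
Step 1: prey: 11+1-11=1; pred: 25+5-12=18
Step 2: prey: 1+0-0=1; pred: 18+0-9=9
Step 3: prey: 1+0-0=1; pred: 9+0-4=5
Step 4: prey: 1+0-0=1; pred: 5+0-2=3
Step 5: prey: 1+0-0=1; pred: 3+0-1=2
Step 6: prey: 1+0-0=1; pred: 2+0-1=1
Step 7: prey: 1+0-0=1; pred: 1+0-0=1
Steps 8-15: state stable at prey=1, pred=1 (no change)
No extinction within 15 steps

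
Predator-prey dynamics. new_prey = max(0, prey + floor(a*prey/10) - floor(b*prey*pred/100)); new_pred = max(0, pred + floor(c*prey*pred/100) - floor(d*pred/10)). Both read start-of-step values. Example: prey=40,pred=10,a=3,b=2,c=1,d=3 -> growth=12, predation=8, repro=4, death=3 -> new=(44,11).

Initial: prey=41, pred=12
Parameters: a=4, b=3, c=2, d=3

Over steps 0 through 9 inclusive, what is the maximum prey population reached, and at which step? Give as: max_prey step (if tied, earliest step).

Answer: 43 1

Derivation:
Step 1: prey: 41+16-14=43; pred: 12+9-3=18
Step 2: prey: 43+17-23=37; pred: 18+15-5=28
Step 3: prey: 37+14-31=20; pred: 28+20-8=40
Step 4: prey: 20+8-24=4; pred: 40+16-12=44
Step 5: prey: 4+1-5=0; pred: 44+3-13=34
Step 6: prey: 0+0-0=0; pred: 34+0-10=24
Step 7: prey: 0+0-0=0; pred: 24+0-7=17
Step 8: prey: 0+0-0=0; pred: 17+0-5=12
Step 9: prey: 0+0-0=0; pred: 12+0-3=9
Max prey = 43 at step 1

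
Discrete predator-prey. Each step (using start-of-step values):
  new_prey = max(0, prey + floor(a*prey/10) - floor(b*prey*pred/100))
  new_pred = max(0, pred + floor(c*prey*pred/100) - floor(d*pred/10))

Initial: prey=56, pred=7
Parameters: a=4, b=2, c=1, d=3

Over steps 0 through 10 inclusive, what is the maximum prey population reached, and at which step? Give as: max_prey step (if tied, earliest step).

Step 1: prey: 56+22-7=71; pred: 7+3-2=8
Step 2: prey: 71+28-11=88; pred: 8+5-2=11
Step 3: prey: 88+35-19=104; pred: 11+9-3=17
Step 4: prey: 104+41-35=110; pred: 17+17-5=29
Step 5: prey: 110+44-63=91; pred: 29+31-8=52
Step 6: prey: 91+36-94=33; pred: 52+47-15=84
Step 7: prey: 33+13-55=0; pred: 84+27-25=86
Step 8: prey: 0+0-0=0; pred: 86+0-25=61
Step 9: prey: 0+0-0=0; pred: 61+0-18=43
Step 10: prey: 0+0-0=0; pred: 43+0-12=31
Max prey = 110 at step 4

Answer: 110 4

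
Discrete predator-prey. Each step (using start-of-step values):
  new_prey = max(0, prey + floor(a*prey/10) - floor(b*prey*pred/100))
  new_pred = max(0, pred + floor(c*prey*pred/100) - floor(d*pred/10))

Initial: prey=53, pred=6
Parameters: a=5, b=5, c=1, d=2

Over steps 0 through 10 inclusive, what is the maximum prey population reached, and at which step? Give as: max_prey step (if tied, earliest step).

Answer: 71 2

Derivation:
Step 1: prey: 53+26-15=64; pred: 6+3-1=8
Step 2: prey: 64+32-25=71; pred: 8+5-1=12
Step 3: prey: 71+35-42=64; pred: 12+8-2=18
Step 4: prey: 64+32-57=39; pred: 18+11-3=26
Step 5: prey: 39+19-50=8; pred: 26+10-5=31
Step 6: prey: 8+4-12=0; pred: 31+2-6=27
Step 7: prey: 0+0-0=0; pred: 27+0-5=22
Step 8: prey: 0+0-0=0; pred: 22+0-4=18
Step 9: prey: 0+0-0=0; pred: 18+0-3=15
Step 10: prey: 0+0-0=0; pred: 15+0-3=12
Max prey = 71 at step 2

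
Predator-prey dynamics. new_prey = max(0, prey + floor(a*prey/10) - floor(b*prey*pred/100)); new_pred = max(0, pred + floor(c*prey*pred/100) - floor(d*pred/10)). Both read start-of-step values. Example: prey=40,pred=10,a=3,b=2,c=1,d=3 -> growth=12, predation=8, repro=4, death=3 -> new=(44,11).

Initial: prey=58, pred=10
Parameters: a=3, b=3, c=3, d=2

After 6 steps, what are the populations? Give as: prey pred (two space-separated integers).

Step 1: prey: 58+17-17=58; pred: 10+17-2=25
Step 2: prey: 58+17-43=32; pred: 25+43-5=63
Step 3: prey: 32+9-60=0; pred: 63+60-12=111
Step 4: prey: 0+0-0=0; pred: 111+0-22=89
Step 5: prey: 0+0-0=0; pred: 89+0-17=72
Step 6: prey: 0+0-0=0; pred: 72+0-14=58

Answer: 0 58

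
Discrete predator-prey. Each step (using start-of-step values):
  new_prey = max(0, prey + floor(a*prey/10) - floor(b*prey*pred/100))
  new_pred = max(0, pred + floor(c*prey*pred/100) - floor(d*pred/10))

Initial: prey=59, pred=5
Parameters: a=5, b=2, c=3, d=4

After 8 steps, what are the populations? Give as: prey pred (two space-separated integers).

Answer: 0 54

Derivation:
Step 1: prey: 59+29-5=83; pred: 5+8-2=11
Step 2: prey: 83+41-18=106; pred: 11+27-4=34
Step 3: prey: 106+53-72=87; pred: 34+108-13=129
Step 4: prey: 87+43-224=0; pred: 129+336-51=414
Step 5: prey: 0+0-0=0; pred: 414+0-165=249
Step 6: prey: 0+0-0=0; pred: 249+0-99=150
Step 7: prey: 0+0-0=0; pred: 150+0-60=90
Step 8: prey: 0+0-0=0; pred: 90+0-36=54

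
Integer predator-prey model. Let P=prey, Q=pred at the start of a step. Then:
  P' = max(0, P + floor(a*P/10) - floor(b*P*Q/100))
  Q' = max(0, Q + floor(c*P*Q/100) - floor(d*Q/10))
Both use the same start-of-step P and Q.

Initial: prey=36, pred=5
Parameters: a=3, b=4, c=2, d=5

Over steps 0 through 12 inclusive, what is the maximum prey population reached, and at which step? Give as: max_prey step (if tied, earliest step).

Step 1: prey: 36+10-7=39; pred: 5+3-2=6
Step 2: prey: 39+11-9=41; pred: 6+4-3=7
Step 3: prey: 41+12-11=42; pred: 7+5-3=9
Step 4: prey: 42+12-15=39; pred: 9+7-4=12
Step 5: prey: 39+11-18=32; pred: 12+9-6=15
Step 6: prey: 32+9-19=22; pred: 15+9-7=17
Step 7: prey: 22+6-14=14; pred: 17+7-8=16
Step 8: prey: 14+4-8=10; pred: 16+4-8=12
Step 9: prey: 10+3-4=9; pred: 12+2-6=8
Step 10: prey: 9+2-2=9; pred: 8+1-4=5
Step 11: prey: 9+2-1=10; pred: 5+0-2=3
Step 12: prey: 10+3-1=12; pred: 3+0-1=2
Max prey = 42 at step 3

Answer: 42 3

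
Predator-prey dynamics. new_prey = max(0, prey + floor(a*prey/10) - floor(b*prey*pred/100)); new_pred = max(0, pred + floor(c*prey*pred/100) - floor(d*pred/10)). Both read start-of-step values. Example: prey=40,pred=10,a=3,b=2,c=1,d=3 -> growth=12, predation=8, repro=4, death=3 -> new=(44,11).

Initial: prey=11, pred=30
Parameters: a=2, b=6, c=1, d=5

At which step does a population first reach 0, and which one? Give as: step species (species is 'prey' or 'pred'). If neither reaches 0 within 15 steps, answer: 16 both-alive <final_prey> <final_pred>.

Step 1: prey: 11+2-19=0; pred: 30+3-15=18
First extinction: prey at step 1

Answer: 1 prey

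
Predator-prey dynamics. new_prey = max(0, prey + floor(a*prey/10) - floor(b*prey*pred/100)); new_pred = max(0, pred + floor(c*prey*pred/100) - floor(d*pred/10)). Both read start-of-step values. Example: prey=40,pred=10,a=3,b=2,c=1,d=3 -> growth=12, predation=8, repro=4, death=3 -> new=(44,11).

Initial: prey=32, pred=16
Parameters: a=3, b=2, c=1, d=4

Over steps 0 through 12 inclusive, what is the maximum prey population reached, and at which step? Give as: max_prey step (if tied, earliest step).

Answer: 63 11

Derivation:
Step 1: prey: 32+9-10=31; pred: 16+5-6=15
Step 2: prey: 31+9-9=31; pred: 15+4-6=13
Step 3: prey: 31+9-8=32; pred: 13+4-5=12
Step 4: prey: 32+9-7=34; pred: 12+3-4=11
Step 5: prey: 34+10-7=37; pred: 11+3-4=10
Step 6: prey: 37+11-7=41; pred: 10+3-4=9
Step 7: prey: 41+12-7=46; pred: 9+3-3=9
Step 8: prey: 46+13-8=51; pred: 9+4-3=10
Step 9: prey: 51+15-10=56; pred: 10+5-4=11
Step 10: prey: 56+16-12=60; pred: 11+6-4=13
Step 11: prey: 60+18-15=63; pred: 13+7-5=15
Step 12: prey: 63+18-18=63; pred: 15+9-6=18
Max prey = 63 at step 11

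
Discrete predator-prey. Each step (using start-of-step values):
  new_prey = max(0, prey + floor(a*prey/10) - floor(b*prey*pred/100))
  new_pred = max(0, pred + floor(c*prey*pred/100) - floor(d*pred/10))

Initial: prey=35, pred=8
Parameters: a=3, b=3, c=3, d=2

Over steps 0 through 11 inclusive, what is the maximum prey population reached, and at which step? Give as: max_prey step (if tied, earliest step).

Step 1: prey: 35+10-8=37; pred: 8+8-1=15
Step 2: prey: 37+11-16=32; pred: 15+16-3=28
Step 3: prey: 32+9-26=15; pred: 28+26-5=49
Step 4: prey: 15+4-22=0; pred: 49+22-9=62
Step 5: prey: 0+0-0=0; pred: 62+0-12=50
Step 6: prey: 0+0-0=0; pred: 50+0-10=40
Step 7: prey: 0+0-0=0; pred: 40+0-8=32
Step 8: prey: 0+0-0=0; pred: 32+0-6=26
Step 9: prey: 0+0-0=0; pred: 26+0-5=21
Step 10: prey: 0+0-0=0; pred: 21+0-4=17
Step 11: prey: 0+0-0=0; pred: 17+0-3=14
Max prey = 37 at step 1

Answer: 37 1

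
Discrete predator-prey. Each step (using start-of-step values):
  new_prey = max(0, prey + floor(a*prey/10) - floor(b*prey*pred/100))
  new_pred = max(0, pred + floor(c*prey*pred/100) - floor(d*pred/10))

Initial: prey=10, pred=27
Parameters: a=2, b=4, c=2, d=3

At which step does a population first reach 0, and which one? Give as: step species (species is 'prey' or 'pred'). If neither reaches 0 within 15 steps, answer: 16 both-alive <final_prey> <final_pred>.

Step 1: prey: 10+2-10=2; pred: 27+5-8=24
Step 2: prey: 2+0-1=1; pred: 24+0-7=17
Step 3: prey: 1+0-0=1; pred: 17+0-5=12
Step 4: prey: 1+0-0=1; pred: 12+0-3=9
Step 5: prey: 1+0-0=1; pred: 9+0-2=7
Step 6: prey: 1+0-0=1; pred: 7+0-2=5
Step 7: prey: 1+0-0=1; pred: 5+0-1=4
Step 8: prey: 1+0-0=1; pred: 4+0-1=3
Step 9: prey: 1+0-0=1; pred: 3+0-0=3
Steps 10-15: state stable at prey=1, pred=3 (no change)
No extinction within 15 steps

Answer: 16 both-alive 1 3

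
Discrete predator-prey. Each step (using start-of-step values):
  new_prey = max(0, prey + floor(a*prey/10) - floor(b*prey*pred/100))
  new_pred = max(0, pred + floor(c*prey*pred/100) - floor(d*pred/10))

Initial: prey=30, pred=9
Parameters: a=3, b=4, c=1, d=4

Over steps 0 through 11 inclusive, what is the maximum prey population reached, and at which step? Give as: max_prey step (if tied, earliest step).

Answer: 69 11

Derivation:
Step 1: prey: 30+9-10=29; pred: 9+2-3=8
Step 2: prey: 29+8-9=28; pred: 8+2-3=7
Step 3: prey: 28+8-7=29; pred: 7+1-2=6
Step 4: prey: 29+8-6=31; pred: 6+1-2=5
Step 5: prey: 31+9-6=34; pred: 5+1-2=4
Step 6: prey: 34+10-5=39; pred: 4+1-1=4
Step 7: prey: 39+11-6=44; pred: 4+1-1=4
Step 8: prey: 44+13-7=50; pred: 4+1-1=4
Step 9: prey: 50+15-8=57; pred: 4+2-1=5
Step 10: prey: 57+17-11=63; pred: 5+2-2=5
Step 11: prey: 63+18-12=69; pred: 5+3-2=6
Max prey = 69 at step 11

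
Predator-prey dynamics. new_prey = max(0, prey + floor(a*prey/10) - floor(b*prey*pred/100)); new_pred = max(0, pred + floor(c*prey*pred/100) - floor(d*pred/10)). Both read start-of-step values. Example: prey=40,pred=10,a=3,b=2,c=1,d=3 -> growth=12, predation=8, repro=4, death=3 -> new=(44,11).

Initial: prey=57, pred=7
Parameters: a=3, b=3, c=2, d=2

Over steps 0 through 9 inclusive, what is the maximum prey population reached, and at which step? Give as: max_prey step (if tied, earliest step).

Step 1: prey: 57+17-11=63; pred: 7+7-1=13
Step 2: prey: 63+18-24=57; pred: 13+16-2=27
Step 3: prey: 57+17-46=28; pred: 27+30-5=52
Step 4: prey: 28+8-43=0; pred: 52+29-10=71
Step 5: prey: 0+0-0=0; pred: 71+0-14=57
Step 6: prey: 0+0-0=0; pred: 57+0-11=46
Step 7: prey: 0+0-0=0; pred: 46+0-9=37
Step 8: prey: 0+0-0=0; pred: 37+0-7=30
Step 9: prey: 0+0-0=0; pred: 30+0-6=24
Max prey = 63 at step 1

Answer: 63 1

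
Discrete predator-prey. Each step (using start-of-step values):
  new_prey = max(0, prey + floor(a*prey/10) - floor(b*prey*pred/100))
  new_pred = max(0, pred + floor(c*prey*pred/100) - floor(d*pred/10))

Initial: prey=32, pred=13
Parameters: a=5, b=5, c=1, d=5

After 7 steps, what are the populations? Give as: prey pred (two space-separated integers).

Step 1: prey: 32+16-20=28; pred: 13+4-6=11
Step 2: prey: 28+14-15=27; pred: 11+3-5=9
Step 3: prey: 27+13-12=28; pred: 9+2-4=7
Step 4: prey: 28+14-9=33; pred: 7+1-3=5
Step 5: prey: 33+16-8=41; pred: 5+1-2=4
Step 6: prey: 41+20-8=53; pred: 4+1-2=3
Step 7: prey: 53+26-7=72; pred: 3+1-1=3

Answer: 72 3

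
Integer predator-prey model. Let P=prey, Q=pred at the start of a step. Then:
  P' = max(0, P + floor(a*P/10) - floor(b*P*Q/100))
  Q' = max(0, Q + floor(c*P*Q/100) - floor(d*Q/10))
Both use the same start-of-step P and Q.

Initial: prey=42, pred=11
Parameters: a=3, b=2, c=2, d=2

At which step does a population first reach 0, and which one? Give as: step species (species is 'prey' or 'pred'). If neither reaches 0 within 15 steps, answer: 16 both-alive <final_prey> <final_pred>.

Answer: 5 prey

Derivation:
Step 1: prey: 42+12-9=45; pred: 11+9-2=18
Step 2: prey: 45+13-16=42; pred: 18+16-3=31
Step 3: prey: 42+12-26=28; pred: 31+26-6=51
Step 4: prey: 28+8-28=8; pred: 51+28-10=69
Step 5: prey: 8+2-11=0; pred: 69+11-13=67
First extinction: prey at step 5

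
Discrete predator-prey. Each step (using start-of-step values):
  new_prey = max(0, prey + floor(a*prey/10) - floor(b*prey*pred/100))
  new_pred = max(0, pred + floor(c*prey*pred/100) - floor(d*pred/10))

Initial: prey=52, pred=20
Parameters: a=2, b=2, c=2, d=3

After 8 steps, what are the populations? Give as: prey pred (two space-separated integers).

Step 1: prey: 52+10-20=42; pred: 20+20-6=34
Step 2: prey: 42+8-28=22; pred: 34+28-10=52
Step 3: prey: 22+4-22=4; pred: 52+22-15=59
Step 4: prey: 4+0-4=0; pred: 59+4-17=46
Step 5: prey: 0+0-0=0; pred: 46+0-13=33
Step 6: prey: 0+0-0=0; pred: 33+0-9=24
Step 7: prey: 0+0-0=0; pred: 24+0-7=17
Step 8: prey: 0+0-0=0; pred: 17+0-5=12

Answer: 0 12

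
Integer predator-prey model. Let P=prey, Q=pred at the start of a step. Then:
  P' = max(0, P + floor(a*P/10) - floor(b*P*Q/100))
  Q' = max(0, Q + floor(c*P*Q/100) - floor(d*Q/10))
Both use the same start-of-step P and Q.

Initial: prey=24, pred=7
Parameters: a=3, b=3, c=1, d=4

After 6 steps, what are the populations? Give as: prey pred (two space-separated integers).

Step 1: prey: 24+7-5=26; pred: 7+1-2=6
Step 2: prey: 26+7-4=29; pred: 6+1-2=5
Step 3: prey: 29+8-4=33; pred: 5+1-2=4
Step 4: prey: 33+9-3=39; pred: 4+1-1=4
Step 5: prey: 39+11-4=46; pred: 4+1-1=4
Step 6: prey: 46+13-5=54; pred: 4+1-1=4

Answer: 54 4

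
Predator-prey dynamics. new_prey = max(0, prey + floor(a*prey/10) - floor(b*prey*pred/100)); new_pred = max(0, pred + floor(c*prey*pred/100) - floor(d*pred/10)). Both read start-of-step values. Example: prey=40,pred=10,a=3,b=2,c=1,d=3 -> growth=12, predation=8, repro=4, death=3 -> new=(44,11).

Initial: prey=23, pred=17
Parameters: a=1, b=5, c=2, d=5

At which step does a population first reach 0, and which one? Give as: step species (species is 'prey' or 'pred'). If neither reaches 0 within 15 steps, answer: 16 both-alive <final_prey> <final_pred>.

Step 1: prey: 23+2-19=6; pred: 17+7-8=16
Step 2: prey: 6+0-4=2; pred: 16+1-8=9
Step 3: prey: 2+0-0=2; pred: 9+0-4=5
Step 4: prey: 2+0-0=2; pred: 5+0-2=3
Step 5: prey: 2+0-0=2; pred: 3+0-1=2
Step 6: prey: 2+0-0=2; pred: 2+0-1=1
Step 7: prey: 2+0-0=2; pred: 1+0-0=1
Steps 8-15: state stable at prey=2, pred=1 (no change)
No extinction within 15 steps

Answer: 16 both-alive 2 1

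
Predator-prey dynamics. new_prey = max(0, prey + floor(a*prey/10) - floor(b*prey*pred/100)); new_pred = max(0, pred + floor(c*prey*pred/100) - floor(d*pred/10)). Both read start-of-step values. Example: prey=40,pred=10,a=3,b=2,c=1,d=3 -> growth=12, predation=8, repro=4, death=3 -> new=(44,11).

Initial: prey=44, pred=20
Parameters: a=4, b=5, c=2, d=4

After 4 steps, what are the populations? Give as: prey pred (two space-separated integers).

Answer: 0 11

Derivation:
Step 1: prey: 44+17-44=17; pred: 20+17-8=29
Step 2: prey: 17+6-24=0; pred: 29+9-11=27
Step 3: prey: 0+0-0=0; pred: 27+0-10=17
Step 4: prey: 0+0-0=0; pred: 17+0-6=11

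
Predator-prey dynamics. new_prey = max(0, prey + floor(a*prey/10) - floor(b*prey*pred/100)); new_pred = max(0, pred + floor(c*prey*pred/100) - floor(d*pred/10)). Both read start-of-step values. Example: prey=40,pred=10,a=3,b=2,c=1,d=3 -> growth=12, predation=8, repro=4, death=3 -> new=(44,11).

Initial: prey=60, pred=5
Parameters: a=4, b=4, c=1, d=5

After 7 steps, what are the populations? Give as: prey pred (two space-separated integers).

Answer: 20 27

Derivation:
Step 1: prey: 60+24-12=72; pred: 5+3-2=6
Step 2: prey: 72+28-17=83; pred: 6+4-3=7
Step 3: prey: 83+33-23=93; pred: 7+5-3=9
Step 4: prey: 93+37-33=97; pred: 9+8-4=13
Step 5: prey: 97+38-50=85; pred: 13+12-6=19
Step 6: prey: 85+34-64=55; pred: 19+16-9=26
Step 7: prey: 55+22-57=20; pred: 26+14-13=27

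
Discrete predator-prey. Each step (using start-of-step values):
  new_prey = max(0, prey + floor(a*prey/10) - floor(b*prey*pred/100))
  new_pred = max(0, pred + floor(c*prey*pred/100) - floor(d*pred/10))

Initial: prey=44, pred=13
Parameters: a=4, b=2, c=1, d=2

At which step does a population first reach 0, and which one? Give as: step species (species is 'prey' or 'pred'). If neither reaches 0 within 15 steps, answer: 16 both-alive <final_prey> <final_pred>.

Answer: 16 both-alive 1 10

Derivation:
Step 1: prey: 44+17-11=50; pred: 13+5-2=16
Step 2: prey: 50+20-16=54; pred: 16+8-3=21
Step 3: prey: 54+21-22=53; pred: 21+11-4=28
Step 4: prey: 53+21-29=45; pred: 28+14-5=37
Step 5: prey: 45+18-33=30; pred: 37+16-7=46
Step 6: prey: 30+12-27=15; pred: 46+13-9=50
Step 7: prey: 15+6-15=6; pred: 50+7-10=47
Step 8: prey: 6+2-5=3; pred: 47+2-9=40
Step 9: prey: 3+1-2=2; pred: 40+1-8=33
Step 10: prey: 2+0-1=1; pred: 33+0-6=27
Step 11: prey: 1+0-0=1; pred: 27+0-5=22
Step 12: prey: 1+0-0=1; pred: 22+0-4=18
Step 13: prey: 1+0-0=1; pred: 18+0-3=15
Step 14: prey: 1+0-0=1; pred: 15+0-3=12
Step 15: prey: 1+0-0=1; pred: 12+0-2=10
No extinction within 15 steps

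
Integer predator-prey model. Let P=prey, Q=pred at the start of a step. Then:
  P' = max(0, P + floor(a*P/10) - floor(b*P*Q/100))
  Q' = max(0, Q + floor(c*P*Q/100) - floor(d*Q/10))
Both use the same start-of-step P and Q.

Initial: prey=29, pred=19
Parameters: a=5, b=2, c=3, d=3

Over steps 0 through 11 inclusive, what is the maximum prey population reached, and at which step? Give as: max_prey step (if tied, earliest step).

Step 1: prey: 29+14-11=32; pred: 19+16-5=30
Step 2: prey: 32+16-19=29; pred: 30+28-9=49
Step 3: prey: 29+14-28=15; pred: 49+42-14=77
Step 4: prey: 15+7-23=0; pred: 77+34-23=88
Step 5: prey: 0+0-0=0; pred: 88+0-26=62
Step 6: prey: 0+0-0=0; pred: 62+0-18=44
Step 7: prey: 0+0-0=0; pred: 44+0-13=31
Step 8: prey: 0+0-0=0; pred: 31+0-9=22
Step 9: prey: 0+0-0=0; pred: 22+0-6=16
Step 10: prey: 0+0-0=0; pred: 16+0-4=12
Step 11: prey: 0+0-0=0; pred: 12+0-3=9
Max prey = 32 at step 1

Answer: 32 1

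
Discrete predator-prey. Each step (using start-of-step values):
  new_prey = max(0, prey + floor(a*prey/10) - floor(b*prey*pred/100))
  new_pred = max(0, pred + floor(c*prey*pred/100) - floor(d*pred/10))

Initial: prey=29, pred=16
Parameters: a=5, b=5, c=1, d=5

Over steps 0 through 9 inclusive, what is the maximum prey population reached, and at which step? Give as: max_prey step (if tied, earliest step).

Answer: 131 9

Derivation:
Step 1: prey: 29+14-23=20; pred: 16+4-8=12
Step 2: prey: 20+10-12=18; pred: 12+2-6=8
Step 3: prey: 18+9-7=20; pred: 8+1-4=5
Step 4: prey: 20+10-5=25; pred: 5+1-2=4
Step 5: prey: 25+12-5=32; pred: 4+1-2=3
Step 6: prey: 32+16-4=44; pred: 3+0-1=2
Step 7: prey: 44+22-4=62; pred: 2+0-1=1
Step 8: prey: 62+31-3=90; pred: 1+0-0=1
Step 9: prey: 90+45-4=131; pred: 1+0-0=1
Max prey = 131 at step 9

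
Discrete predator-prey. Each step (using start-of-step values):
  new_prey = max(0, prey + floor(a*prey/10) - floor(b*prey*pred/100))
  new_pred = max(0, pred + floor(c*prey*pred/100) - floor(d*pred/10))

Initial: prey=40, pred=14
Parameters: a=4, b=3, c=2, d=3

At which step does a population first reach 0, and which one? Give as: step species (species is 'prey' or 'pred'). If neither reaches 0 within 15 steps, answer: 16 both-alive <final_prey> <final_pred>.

Answer: 16 both-alive 1 3

Derivation:
Step 1: prey: 40+16-16=40; pred: 14+11-4=21
Step 2: prey: 40+16-25=31; pred: 21+16-6=31
Step 3: prey: 31+12-28=15; pred: 31+19-9=41
Step 4: prey: 15+6-18=3; pred: 41+12-12=41
Step 5: prey: 3+1-3=1; pred: 41+2-12=31
Step 6: prey: 1+0-0=1; pred: 31+0-9=22
Step 7: prey: 1+0-0=1; pred: 22+0-6=16
Step 8: prey: 1+0-0=1; pred: 16+0-4=12
Step 9: prey: 1+0-0=1; pred: 12+0-3=9
Step 10: prey: 1+0-0=1; pred: 9+0-2=7
Step 11: prey: 1+0-0=1; pred: 7+0-2=5
Step 12: prey: 1+0-0=1; pred: 5+0-1=4
Step 13: prey: 1+0-0=1; pred: 4+0-1=3
Step 14: prey: 1+0-0=1; pred: 3+0-0=3
Steps 15-15: state stable at prey=1, pred=3 (no change)
No extinction within 15 steps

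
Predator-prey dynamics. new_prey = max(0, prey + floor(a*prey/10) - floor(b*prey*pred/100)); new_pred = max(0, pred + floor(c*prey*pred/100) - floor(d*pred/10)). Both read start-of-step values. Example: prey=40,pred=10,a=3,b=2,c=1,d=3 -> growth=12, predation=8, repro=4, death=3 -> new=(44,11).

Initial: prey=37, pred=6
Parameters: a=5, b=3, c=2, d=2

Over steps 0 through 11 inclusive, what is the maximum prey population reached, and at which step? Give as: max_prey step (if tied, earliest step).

Answer: 62 3

Derivation:
Step 1: prey: 37+18-6=49; pred: 6+4-1=9
Step 2: prey: 49+24-13=60; pred: 9+8-1=16
Step 3: prey: 60+30-28=62; pred: 16+19-3=32
Step 4: prey: 62+31-59=34; pred: 32+39-6=65
Step 5: prey: 34+17-66=0; pred: 65+44-13=96
Step 6: prey: 0+0-0=0; pred: 96+0-19=77
Step 7: prey: 0+0-0=0; pred: 77+0-15=62
Step 8: prey: 0+0-0=0; pred: 62+0-12=50
Step 9: prey: 0+0-0=0; pred: 50+0-10=40
Step 10: prey: 0+0-0=0; pred: 40+0-8=32
Step 11: prey: 0+0-0=0; pred: 32+0-6=26
Max prey = 62 at step 3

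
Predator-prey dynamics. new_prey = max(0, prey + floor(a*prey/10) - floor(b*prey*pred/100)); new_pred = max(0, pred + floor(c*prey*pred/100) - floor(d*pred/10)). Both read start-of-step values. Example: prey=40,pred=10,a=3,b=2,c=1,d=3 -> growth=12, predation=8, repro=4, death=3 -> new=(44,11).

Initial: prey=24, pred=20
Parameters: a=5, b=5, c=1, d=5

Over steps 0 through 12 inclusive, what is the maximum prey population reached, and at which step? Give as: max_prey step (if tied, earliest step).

Step 1: prey: 24+12-24=12; pred: 20+4-10=14
Step 2: prey: 12+6-8=10; pred: 14+1-7=8
Step 3: prey: 10+5-4=11; pred: 8+0-4=4
Step 4: prey: 11+5-2=14; pred: 4+0-2=2
Step 5: prey: 14+7-1=20; pred: 2+0-1=1
Step 6: prey: 20+10-1=29; pred: 1+0-0=1
Step 7: prey: 29+14-1=42; pred: 1+0-0=1
Step 8: prey: 42+21-2=61; pred: 1+0-0=1
Step 9: prey: 61+30-3=88; pred: 1+0-0=1
Step 10: prey: 88+44-4=128; pred: 1+0-0=1
Step 11: prey: 128+64-6=186; pred: 1+1-0=2
Step 12: prey: 186+93-18=261; pred: 2+3-1=4
Max prey = 261 at step 12

Answer: 261 12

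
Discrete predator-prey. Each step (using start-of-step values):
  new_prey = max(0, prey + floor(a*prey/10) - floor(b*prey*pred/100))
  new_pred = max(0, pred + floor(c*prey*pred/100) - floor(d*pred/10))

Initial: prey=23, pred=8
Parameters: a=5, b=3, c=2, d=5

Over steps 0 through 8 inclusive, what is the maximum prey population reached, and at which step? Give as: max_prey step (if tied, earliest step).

Answer: 65 5

Derivation:
Step 1: prey: 23+11-5=29; pred: 8+3-4=7
Step 2: prey: 29+14-6=37; pred: 7+4-3=8
Step 3: prey: 37+18-8=47; pred: 8+5-4=9
Step 4: prey: 47+23-12=58; pred: 9+8-4=13
Step 5: prey: 58+29-22=65; pred: 13+15-6=22
Step 6: prey: 65+32-42=55; pred: 22+28-11=39
Step 7: prey: 55+27-64=18; pred: 39+42-19=62
Step 8: prey: 18+9-33=0; pred: 62+22-31=53
Max prey = 65 at step 5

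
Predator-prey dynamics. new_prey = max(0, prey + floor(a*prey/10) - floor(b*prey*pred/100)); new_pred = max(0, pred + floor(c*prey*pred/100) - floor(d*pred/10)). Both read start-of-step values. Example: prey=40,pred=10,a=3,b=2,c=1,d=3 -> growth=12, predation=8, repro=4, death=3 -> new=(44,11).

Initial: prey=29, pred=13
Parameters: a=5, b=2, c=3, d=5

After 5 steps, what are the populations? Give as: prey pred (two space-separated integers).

Step 1: prey: 29+14-7=36; pred: 13+11-6=18
Step 2: prey: 36+18-12=42; pred: 18+19-9=28
Step 3: prey: 42+21-23=40; pred: 28+35-14=49
Step 4: prey: 40+20-39=21; pred: 49+58-24=83
Step 5: prey: 21+10-34=0; pred: 83+52-41=94

Answer: 0 94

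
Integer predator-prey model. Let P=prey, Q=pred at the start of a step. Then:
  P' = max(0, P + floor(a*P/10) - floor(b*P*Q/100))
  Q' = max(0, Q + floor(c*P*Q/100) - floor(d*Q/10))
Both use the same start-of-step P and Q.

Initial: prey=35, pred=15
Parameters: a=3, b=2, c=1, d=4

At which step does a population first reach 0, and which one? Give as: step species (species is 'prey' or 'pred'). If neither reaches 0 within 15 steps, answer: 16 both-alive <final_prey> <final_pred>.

Step 1: prey: 35+10-10=35; pred: 15+5-6=14
Step 2: prey: 35+10-9=36; pred: 14+4-5=13
Step 3: prey: 36+10-9=37; pred: 13+4-5=12
Step 4: prey: 37+11-8=40; pred: 12+4-4=12
Step 5: prey: 40+12-9=43; pred: 12+4-4=12
Step 6: prey: 43+12-10=45; pred: 12+5-4=13
Step 7: prey: 45+13-11=47; pred: 13+5-5=13
Step 8: prey: 47+14-12=49; pred: 13+6-5=14
Step 9: prey: 49+14-13=50; pred: 14+6-5=15
Step 10: prey: 50+15-15=50; pred: 15+7-6=16
Step 11: prey: 50+15-16=49; pred: 16+8-6=18
Step 12: prey: 49+14-17=46; pred: 18+8-7=19
Step 13: prey: 46+13-17=42; pred: 19+8-7=20
Step 14: prey: 42+12-16=38; pred: 20+8-8=20
Step 15: prey: 38+11-15=34; pred: 20+7-8=19
No extinction within 15 steps

Answer: 16 both-alive 34 19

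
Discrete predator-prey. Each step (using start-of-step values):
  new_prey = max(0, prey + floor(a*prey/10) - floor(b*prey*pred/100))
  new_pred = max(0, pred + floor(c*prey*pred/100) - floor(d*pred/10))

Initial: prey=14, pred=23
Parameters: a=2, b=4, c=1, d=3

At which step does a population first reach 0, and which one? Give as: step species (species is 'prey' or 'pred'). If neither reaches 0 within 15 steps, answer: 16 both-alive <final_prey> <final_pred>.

Step 1: prey: 14+2-12=4; pred: 23+3-6=20
Step 2: prey: 4+0-3=1; pred: 20+0-6=14
Step 3: prey: 1+0-0=1; pred: 14+0-4=10
Step 4: prey: 1+0-0=1; pred: 10+0-3=7
Step 5: prey: 1+0-0=1; pred: 7+0-2=5
Step 6: prey: 1+0-0=1; pred: 5+0-1=4
Step 7: prey: 1+0-0=1; pred: 4+0-1=3
Step 8: prey: 1+0-0=1; pred: 3+0-0=3
Steps 9-15: state stable at prey=1, pred=3 (no change)
No extinction within 15 steps

Answer: 16 both-alive 1 3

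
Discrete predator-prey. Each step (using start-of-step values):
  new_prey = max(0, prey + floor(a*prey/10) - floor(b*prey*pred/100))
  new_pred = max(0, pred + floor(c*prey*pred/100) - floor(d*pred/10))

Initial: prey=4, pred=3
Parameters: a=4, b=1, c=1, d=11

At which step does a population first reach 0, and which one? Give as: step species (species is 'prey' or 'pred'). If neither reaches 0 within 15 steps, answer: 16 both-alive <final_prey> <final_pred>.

Step 1: prey: 4+1-0=5; pred: 3+0-3=0
First extinction: pred at step 1

Answer: 1 pred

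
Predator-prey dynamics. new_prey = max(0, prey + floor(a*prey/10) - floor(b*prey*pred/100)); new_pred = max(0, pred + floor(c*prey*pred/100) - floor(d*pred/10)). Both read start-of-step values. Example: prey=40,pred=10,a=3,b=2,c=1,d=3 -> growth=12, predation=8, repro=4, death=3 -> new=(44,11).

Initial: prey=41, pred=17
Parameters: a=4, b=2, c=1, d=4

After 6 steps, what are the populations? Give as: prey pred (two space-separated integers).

Answer: 46 25

Derivation:
Step 1: prey: 41+16-13=44; pred: 17+6-6=17
Step 2: prey: 44+17-14=47; pred: 17+7-6=18
Step 3: prey: 47+18-16=49; pred: 18+8-7=19
Step 4: prey: 49+19-18=50; pred: 19+9-7=21
Step 5: prey: 50+20-21=49; pred: 21+10-8=23
Step 6: prey: 49+19-22=46; pred: 23+11-9=25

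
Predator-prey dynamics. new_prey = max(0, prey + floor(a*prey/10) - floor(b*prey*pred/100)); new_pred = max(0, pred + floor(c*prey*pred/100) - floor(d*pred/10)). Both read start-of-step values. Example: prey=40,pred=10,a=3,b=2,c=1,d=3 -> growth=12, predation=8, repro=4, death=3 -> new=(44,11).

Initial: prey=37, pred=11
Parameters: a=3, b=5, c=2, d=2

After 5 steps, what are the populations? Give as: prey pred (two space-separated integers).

Step 1: prey: 37+11-20=28; pred: 11+8-2=17
Step 2: prey: 28+8-23=13; pred: 17+9-3=23
Step 3: prey: 13+3-14=2; pred: 23+5-4=24
Step 4: prey: 2+0-2=0; pred: 24+0-4=20
Step 5: prey: 0+0-0=0; pred: 20+0-4=16

Answer: 0 16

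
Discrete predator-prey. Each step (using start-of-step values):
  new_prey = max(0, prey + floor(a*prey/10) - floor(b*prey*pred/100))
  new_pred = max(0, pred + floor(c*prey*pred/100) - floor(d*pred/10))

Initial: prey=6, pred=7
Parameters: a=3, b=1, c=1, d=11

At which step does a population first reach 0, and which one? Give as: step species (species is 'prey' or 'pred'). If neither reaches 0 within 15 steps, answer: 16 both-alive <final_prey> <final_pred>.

Step 1: prey: 6+1-0=7; pred: 7+0-7=0
First extinction: pred at step 1

Answer: 1 pred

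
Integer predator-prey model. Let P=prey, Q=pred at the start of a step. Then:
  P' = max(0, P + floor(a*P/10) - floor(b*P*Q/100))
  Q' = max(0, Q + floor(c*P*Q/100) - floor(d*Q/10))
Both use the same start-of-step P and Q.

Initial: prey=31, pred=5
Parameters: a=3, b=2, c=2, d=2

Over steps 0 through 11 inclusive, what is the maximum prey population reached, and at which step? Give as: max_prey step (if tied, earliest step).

Answer: 46 3

Derivation:
Step 1: prey: 31+9-3=37; pred: 5+3-1=7
Step 2: prey: 37+11-5=43; pred: 7+5-1=11
Step 3: prey: 43+12-9=46; pred: 11+9-2=18
Step 4: prey: 46+13-16=43; pred: 18+16-3=31
Step 5: prey: 43+12-26=29; pred: 31+26-6=51
Step 6: prey: 29+8-29=8; pred: 51+29-10=70
Step 7: prey: 8+2-11=0; pred: 70+11-14=67
Step 8: prey: 0+0-0=0; pred: 67+0-13=54
Step 9: prey: 0+0-0=0; pred: 54+0-10=44
Step 10: prey: 0+0-0=0; pred: 44+0-8=36
Step 11: prey: 0+0-0=0; pred: 36+0-7=29
Max prey = 46 at step 3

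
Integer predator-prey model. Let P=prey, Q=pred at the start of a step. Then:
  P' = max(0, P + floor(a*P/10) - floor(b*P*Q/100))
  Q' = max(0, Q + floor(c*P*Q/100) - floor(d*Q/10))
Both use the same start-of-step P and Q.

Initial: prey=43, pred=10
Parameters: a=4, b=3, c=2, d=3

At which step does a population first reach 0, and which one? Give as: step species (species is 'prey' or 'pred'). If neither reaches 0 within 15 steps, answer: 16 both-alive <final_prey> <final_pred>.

Answer: 5 prey

Derivation:
Step 1: prey: 43+17-12=48; pred: 10+8-3=15
Step 2: prey: 48+19-21=46; pred: 15+14-4=25
Step 3: prey: 46+18-34=30; pred: 25+23-7=41
Step 4: prey: 30+12-36=6; pred: 41+24-12=53
Step 5: prey: 6+2-9=0; pred: 53+6-15=44
First extinction: prey at step 5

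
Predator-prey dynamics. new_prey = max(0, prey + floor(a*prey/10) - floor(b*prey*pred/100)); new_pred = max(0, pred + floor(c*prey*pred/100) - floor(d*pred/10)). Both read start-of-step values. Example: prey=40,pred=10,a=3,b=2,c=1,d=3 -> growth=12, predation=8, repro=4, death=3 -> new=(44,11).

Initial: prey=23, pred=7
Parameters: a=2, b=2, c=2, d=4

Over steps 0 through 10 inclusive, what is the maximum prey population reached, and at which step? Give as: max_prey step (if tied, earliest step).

Answer: 27 4

Derivation:
Step 1: prey: 23+4-3=24; pred: 7+3-2=8
Step 2: prey: 24+4-3=25; pred: 8+3-3=8
Step 3: prey: 25+5-4=26; pred: 8+4-3=9
Step 4: prey: 26+5-4=27; pred: 9+4-3=10
Step 5: prey: 27+5-5=27; pred: 10+5-4=11
Step 6: prey: 27+5-5=27; pred: 11+5-4=12
Step 7: prey: 27+5-6=26; pred: 12+6-4=14
Step 8: prey: 26+5-7=24; pred: 14+7-5=16
Step 9: prey: 24+4-7=21; pred: 16+7-6=17
Step 10: prey: 21+4-7=18; pred: 17+7-6=18
Max prey = 27 at step 4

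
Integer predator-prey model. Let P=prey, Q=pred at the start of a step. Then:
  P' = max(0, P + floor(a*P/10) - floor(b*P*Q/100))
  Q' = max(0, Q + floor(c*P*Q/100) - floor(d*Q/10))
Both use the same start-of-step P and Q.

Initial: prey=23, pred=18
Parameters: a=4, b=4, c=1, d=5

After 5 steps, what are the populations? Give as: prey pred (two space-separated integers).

Step 1: prey: 23+9-16=16; pred: 18+4-9=13
Step 2: prey: 16+6-8=14; pred: 13+2-6=9
Step 3: prey: 14+5-5=14; pred: 9+1-4=6
Step 4: prey: 14+5-3=16; pred: 6+0-3=3
Step 5: prey: 16+6-1=21; pred: 3+0-1=2

Answer: 21 2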